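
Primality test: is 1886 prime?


1886 / 2 = 943 (exact division)
1886 is NOT prime.

No, 1886 is not prime


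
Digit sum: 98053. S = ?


9 + 8 + 0 + 5 + 3 = 25


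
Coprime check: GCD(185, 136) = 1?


Euclidean algorithm:
185 = 1 * 136 + 49
136 = 2 * 49 + 38
49 = 1 * 38 + 11
38 = 3 * 11 + 5
11 = 2 * 5 + 1
5 = 5 * 1 + 0
GCD(185, 136) = 1

Yes, coprime (GCD = 1)


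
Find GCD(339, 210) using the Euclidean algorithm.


339 = 1 * 210 + 129
210 = 1 * 129 + 81
129 = 1 * 81 + 48
81 = 1 * 48 + 33
48 = 1 * 33 + 15
33 = 2 * 15 + 3
15 = 5 * 3 + 0
GCD = 3


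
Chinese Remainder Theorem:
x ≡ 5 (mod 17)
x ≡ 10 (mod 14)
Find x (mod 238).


M = 17*14 = 238
M1 = M/17 = 14, M2 = M/14 = 17
M1^(-1) mod 17 = 11, M2^(-1) mod 14 = 5
x = 5*14*11 + 10*17*5 = 1620
1620 mod 238 = 192
Check: 192 mod 17 = 5 ✓, 192 mod 14 = 10 ✓

x ≡ 192 (mod 238)


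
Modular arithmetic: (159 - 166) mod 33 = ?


159 - 166 = -7
-7 mod 33 = 26


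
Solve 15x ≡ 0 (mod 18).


GCD(15, 18) = 3 divides 0
Divide: 5x ≡ 0 (mod 6)
x ≡ 0 (mod 6)


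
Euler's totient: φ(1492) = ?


1492 = 2^2 × 373
Prime factors: 2, 373
φ(1492) = 1492 × (1-1/2) × (1-1/373)
= 1492 × 1/2 × 372/373 = 744

φ(1492) = 744


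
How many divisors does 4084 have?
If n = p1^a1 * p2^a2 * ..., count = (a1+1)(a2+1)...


4084 = 2^2 × 1021^1
d(4084) = (2+1) × (1+1) = 6

6 divisors


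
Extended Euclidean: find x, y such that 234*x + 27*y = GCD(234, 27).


Tabular extended Euclidean (each row: r = 234*s + 27*t):
r=234, s=1, t=0
r=27, s=0, t=1
q=8: r=18, s=1, t=-8   [234*(1) + 27*(-8) = 18]
q=1: r=9, s=-1, t=9   [234*(-1) + 27*(9) = 9]
q=2: r=0, s=3, t=-26   [234*(3) + 27*(-26) = 0]
GCD = 9; from the row with r=9: x=-1, y=9
Check: 234*(-1) + 27*(9) = -234 + 243 = 9

GCD = 9, x = -1, y = 9


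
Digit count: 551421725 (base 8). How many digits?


551421725 in base 8 = 4067403435
Number of digits = 10

10 digits (base 8)


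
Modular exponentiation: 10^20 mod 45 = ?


10^1 mod 45 = 10
10^2 mod 45 = 10
10^3 mod 45 = 10
10^4 mod 45 = 10
10^5 mod 45 = 10
10^6 mod 45 = 10
10^7 mod 45 = 10
10^8 mod 45 = 10
10^9 mod 45 = 10
10^10 mod 45 = 10
10^11 mod 45 = 10
10^12 mod 45 = 10
10^13 mod 45 = 10
10^14 mod 45 = 10
10^15 mod 45 = 10
10^16 mod 45 = 10
10^17 mod 45 = 10
10^18 mod 45 = 10
10^19 mod 45 = 10
10^20 mod 45 = 10


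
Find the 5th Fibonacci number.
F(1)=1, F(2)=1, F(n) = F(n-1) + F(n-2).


Sequence: 1, 1, 2, 3, 5
F(5) = 5


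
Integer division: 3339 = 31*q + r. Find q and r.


3339 = 31 * 107 + 22
Check: 3317 + 22 = 3339

q = 107, r = 22


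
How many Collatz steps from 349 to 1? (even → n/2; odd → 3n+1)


349 → 1048 → 524 → 262 → 131 → 394 → 197 → 592 → 296 → 148 → 74 → 37 → 112 → 56 → 28 → 14 → 7 → 22 → 11 → 34 → 17 → 52 → 26 → 13 → 40 → 20 → 10 → 5 → 16 → 8 → 4 → 2 → 1
Total steps = 32

32 steps


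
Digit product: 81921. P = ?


8 × 1 × 9 × 2 × 1 = 144


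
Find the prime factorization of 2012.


2012 / 2 = 1006
1006 / 2 = 503
503 / 503 = 1
2012 = 2^2 × 503


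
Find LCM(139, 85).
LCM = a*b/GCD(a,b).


GCD(139, 85) = 1
LCM = 139*85/1 = 11815/1 = 11815

LCM = 11815


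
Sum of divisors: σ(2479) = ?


Divisors of 2479: 1, 37, 67, 2479
Sum = 1 + 37 + 67 + 2479 = 2584

σ(2479) = 2584


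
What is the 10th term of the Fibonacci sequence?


Sequence: 1, 1, 2, 3, 5, 8, 13, 21, 34, 55
F(10) = 55


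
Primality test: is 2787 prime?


2787 / 3 = 929 (exact division)
2787 is NOT prime.

No, 2787 is not prime


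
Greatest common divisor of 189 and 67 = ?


189 = 2 * 67 + 55
67 = 1 * 55 + 12
55 = 4 * 12 + 7
12 = 1 * 7 + 5
7 = 1 * 5 + 2
5 = 2 * 2 + 1
2 = 2 * 1 + 0
GCD = 1


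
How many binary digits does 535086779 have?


535086779 in base 2 = 11111111001001100011010111011
Number of digits = 29

29 digits (base 2)


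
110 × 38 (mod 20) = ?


110 × 38 = 4180
4180 mod 20 = 0


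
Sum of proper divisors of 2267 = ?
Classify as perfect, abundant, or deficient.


Proper divisors: 1
Sum = 1 = 1
1 < 2267 → deficient

s(2267) = 1 (deficient)


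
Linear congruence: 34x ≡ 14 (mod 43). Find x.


GCD(34, 43) = 1, unique solution
a^(-1) mod 43 = 19
x = 19 * 14 mod 43 = 8

x ≡ 8 (mod 43)


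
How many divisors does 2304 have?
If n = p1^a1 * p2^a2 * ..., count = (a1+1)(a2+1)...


2304 = 2^8 × 3^2
d(2304) = (8+1) × (2+1) = 27

27 divisors


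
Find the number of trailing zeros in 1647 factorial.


floor(1647/5) = 329
floor(1647/25) = 65
floor(1647/125) = 13
floor(1647/625) = 2
Total = 409

409 trailing zeros


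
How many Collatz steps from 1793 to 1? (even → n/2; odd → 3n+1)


1793 → 5380 → 2690 → 1345 → 4036 → 2018 → 1009 → 3028 → 1514 → 757 → 2272 → 1136 → 568 → 284 → 142 → 71 → 214 → 107 → 322 → 161 → 484 → 242 → 121 → 364 → 182 → 91 → 274 → 137 → 412 → 206 → 103 → 310 → 155 → 466 → 233 → 700 → 350 → 175 → 526 → 263 → 790 → 395 → 1186 → 593 → 1780 → 890 → 445 → 1336 → 668 → 334 → 167 → 502 → 251 → 754 → 377 → 1132 → 566 → 283 → 850 → 425 → 1276 → 638 → 319 → 958 → 479 → 1438 → 719 → 2158 → 1079 → 3238 → 1619 → 4858 → 2429 → 7288 → 3644 → 1822 → 911 → 2734 → 1367 → 4102 → 2051 → 6154 → 3077 → 9232 → 4616 → 2308 → 1154 → 577 → 1732 → 866 → 433 → 1300 → 650 → 325 → 976 → 488 → 244 → 122 → 61 → 184 → 92 → 46 → 23 → 70 → 35 → 106 → 53 → 160 → 80 → 40 → 20 → 10 → 5 → 16 → 8 → 4 → 2 → 1
Total steps = 117

117 steps


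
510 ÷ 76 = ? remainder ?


510 = 76 * 6 + 54
Check: 456 + 54 = 510

q = 6, r = 54


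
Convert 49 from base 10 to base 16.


49 (base 10) = 49 (decimal)
49 (decimal) = 31 (base 16)


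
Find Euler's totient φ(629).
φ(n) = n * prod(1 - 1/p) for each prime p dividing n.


629 = 17 × 37
Prime factors: 17, 37
φ(629) = 629 × (1-1/17) × (1-1/37)
= 629 × 16/17 × 36/37 = 576

φ(629) = 576


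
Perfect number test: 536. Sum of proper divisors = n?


Proper divisors of 536: 1, 2, 4, 8, 67, 134, 268
Sum = 1 + 2 + 4 + 8 + 67 + 134 + 268 = 484

No, 536 is not perfect (484 ≠ 536)


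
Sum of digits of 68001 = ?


6 + 8 + 0 + 0 + 1 = 15


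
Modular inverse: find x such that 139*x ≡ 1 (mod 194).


Use the extended Euclidean algorithm on (194, 139); each row r = 194*s + 139*t:
r=194, s=1, t=0
r=139, s=0, t=1
q=1: r=55, s=1, t=-1   [194*(1) + 139*(-1) = 55]
q=2: r=29, s=-2, t=3   [194*(-2) + 139*(3) = 29]
q=1: r=26, s=3, t=-4   [194*(3) + 139*(-4) = 26]
q=1: r=3, s=-5, t=7   [194*(-5) + 139*(7) = 3]
q=8: r=2, s=43, t=-60   [194*(43) + 139*(-60) = 2]
q=1: r=1, s=-48, t=67   [194*(-48) + 139*(67) = 1]
q=2: r=0, s=139, t=-194   [194*(139) + 139*(-194) = 0]
GCD = 1 with t = 67, so 139*(67) ≡ 1 (mod 194)
Inverse = 67 mod 194 = 67
Check: 139 * 67 = 9313 ≡ 1 (mod 194)

139^(-1) ≡ 67 (mod 194)


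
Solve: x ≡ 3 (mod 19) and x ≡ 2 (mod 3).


M = 19*3 = 57
M1 = M/19 = 3, M2 = M/3 = 19
M1^(-1) mod 19 = 13, M2^(-1) mod 3 = 1
x = 3*3*13 + 2*19*1 = 155
155 mod 57 = 41
Check: 41 mod 19 = 3 ✓, 41 mod 3 = 2 ✓

x ≡ 41 (mod 57)


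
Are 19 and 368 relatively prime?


Euclidean algorithm:
368 = 19 * 19 + 7
19 = 2 * 7 + 5
7 = 1 * 5 + 2
5 = 2 * 2 + 1
2 = 2 * 1 + 0
GCD(19, 368) = 1

Yes, coprime (GCD = 1)


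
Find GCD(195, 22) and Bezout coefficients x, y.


Tabular extended Euclidean (each row: r = 195*s + 22*t):
r=195, s=1, t=0
r=22, s=0, t=1
q=8: r=19, s=1, t=-8   [195*(1) + 22*(-8) = 19]
q=1: r=3, s=-1, t=9   [195*(-1) + 22*(9) = 3]
q=6: r=1, s=7, t=-62   [195*(7) + 22*(-62) = 1]
q=3: r=0, s=-22, t=195   [195*(-22) + 22*(195) = 0]
GCD = 1; from the row with r=1: x=7, y=-62
Check: 195*(7) + 22*(-62) = 1365 - 1364 = 1

GCD = 1, x = 7, y = -62


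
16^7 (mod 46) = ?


16^1 mod 46 = 16
16^2 mod 46 = 26
16^3 mod 46 = 2
16^4 mod 46 = 32
16^5 mod 46 = 6
16^6 mod 46 = 4
16^7 mod 46 = 18


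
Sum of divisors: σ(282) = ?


Divisors of 282: 1, 2, 3, 6, 47, 94, 141, 282
Sum = 1 + 2 + 3 + 6 + 47 + 94 + 141 + 282 = 576

σ(282) = 576


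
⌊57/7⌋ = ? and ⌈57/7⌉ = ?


57/7 = 8.1429
floor = 8
ceil = 9

floor = 8, ceil = 9


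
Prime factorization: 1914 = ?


1914 / 2 = 957
957 / 3 = 319
319 / 11 = 29
29 / 29 = 1
1914 = 2 × 3 × 11 × 29


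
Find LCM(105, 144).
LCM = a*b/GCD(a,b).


GCD(105, 144) = 3
LCM = 105*144/3 = 15120/3 = 5040

LCM = 5040


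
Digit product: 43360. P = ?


4 × 3 × 3 × 6 × 0 = 0


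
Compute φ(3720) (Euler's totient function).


3720 = 2^3 × 3 × 5 × 31
Prime factors: 2, 3, 5, 31
φ(3720) = 3720 × (1-1/2) × (1-1/3) × (1-1/5) × (1-1/31)
= 3720 × 1/2 × 2/3 × 4/5 × 30/31 = 960

φ(3720) = 960


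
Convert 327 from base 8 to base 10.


327 (base 8) = 215 (decimal)
215 (decimal) = 215 (base 10)


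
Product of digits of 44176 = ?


4 × 4 × 1 × 7 × 6 = 672


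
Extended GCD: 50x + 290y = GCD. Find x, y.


Tabular extended Euclidean (each row: r = 50*s + 290*t):
r=50, s=1, t=0
r=290, s=0, t=1
q=0: r=50, s=1, t=0   [50*(1) + 290*(0) = 50]
q=5: r=40, s=-5, t=1   [50*(-5) + 290*(1) = 40]
q=1: r=10, s=6, t=-1   [50*(6) + 290*(-1) = 10]
q=4: r=0, s=-29, t=5   [50*(-29) + 290*(5) = 0]
GCD = 10; from the row with r=10: x=6, y=-1
Check: 50*(6) + 290*(-1) = 300 - 290 = 10

GCD = 10, x = 6, y = -1


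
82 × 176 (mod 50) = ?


82 × 176 = 14432
14432 mod 50 = 32


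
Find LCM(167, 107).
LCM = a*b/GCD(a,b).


GCD(167, 107) = 1
LCM = 167*107/1 = 17869/1 = 17869

LCM = 17869


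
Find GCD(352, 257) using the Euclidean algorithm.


352 = 1 * 257 + 95
257 = 2 * 95 + 67
95 = 1 * 67 + 28
67 = 2 * 28 + 11
28 = 2 * 11 + 6
11 = 1 * 6 + 5
6 = 1 * 5 + 1
5 = 5 * 1 + 0
GCD = 1


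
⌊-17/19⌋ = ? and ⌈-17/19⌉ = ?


-17/19 = -0.8947
floor = -1
ceil = 0

floor = -1, ceil = 0


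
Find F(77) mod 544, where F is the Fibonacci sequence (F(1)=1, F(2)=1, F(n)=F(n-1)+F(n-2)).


F(k) mod 544 for k=1..77:
1, 1, 2, 3, 5, 8, 13, 21, 34, 55, 89, 144, 233, 377, 66, 443, 509, 408, 373, 237, 66, 303, 369, 128, 497, 81, 34, 115, 149, 264, 413, 133, 2, 135, 137, 272, 409, 137, 2, 139, 141, 280, 421, 157, 34, 191, 225, 416, 97, 513, 66, 35, 101, 136, 237, 373, 66, 439, 505, 400, 361, 217, 34, 251, 285, 536, 277, 269, 2, 271, 273, 0, 273, 273, 2, 275, 277
F(77) mod 544 = 277


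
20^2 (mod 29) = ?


20^1 mod 29 = 20
20^2 mod 29 = 23


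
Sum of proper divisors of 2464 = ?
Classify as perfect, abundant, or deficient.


Proper divisors: 1, 2, 4, 7, 8, 11, 14, 16, 22, 28, 32, 44, 56, 77, 88, 112, 154, 176, 224, 308, 352, 616, 1232
Sum = 1 + 2 + 4 + 7 + 8 + 11 + 14 + 16 + 22 + 28 + 32 + 44 + 56 + 77 + 88 + 112 + 154 + 176 + 224 + 308 + 352 + 616 + 1232 = 3584
3584 > 2464 → abundant

s(2464) = 3584 (abundant)


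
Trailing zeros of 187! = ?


floor(187/5) = 37
floor(187/25) = 7
floor(187/125) = 1
Total = 45

45 trailing zeros


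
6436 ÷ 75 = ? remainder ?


6436 = 75 * 85 + 61
Check: 6375 + 61 = 6436

q = 85, r = 61


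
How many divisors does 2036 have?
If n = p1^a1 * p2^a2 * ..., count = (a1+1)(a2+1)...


2036 = 2^2 × 509^1
d(2036) = (2+1) × (1+1) = 6

6 divisors


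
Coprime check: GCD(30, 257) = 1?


Euclidean algorithm:
257 = 8 * 30 + 17
30 = 1 * 17 + 13
17 = 1 * 13 + 4
13 = 3 * 4 + 1
4 = 4 * 1 + 0
GCD(30, 257) = 1

Yes, coprime (GCD = 1)


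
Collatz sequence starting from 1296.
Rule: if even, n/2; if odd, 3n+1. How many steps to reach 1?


1296 → 648 → 324 → 162 → 81 → 244 → 122 → 61 → 184 → 92 → 46 → 23 → 70 → 35 → 106 → 53 → 160 → 80 → 40 → 20 → 10 → 5 → 16 → 8 → 4 → 2 → 1
Total steps = 26

26 steps


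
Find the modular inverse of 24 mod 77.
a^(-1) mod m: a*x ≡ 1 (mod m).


Use the extended Euclidean algorithm on (77, 24); each row r = 77*s + 24*t:
r=77, s=1, t=0
r=24, s=0, t=1
q=3: r=5, s=1, t=-3   [77*(1) + 24*(-3) = 5]
q=4: r=4, s=-4, t=13   [77*(-4) + 24*(13) = 4]
q=1: r=1, s=5, t=-16   [77*(5) + 24*(-16) = 1]
q=4: r=0, s=-24, t=77   [77*(-24) + 24*(77) = 0]
GCD = 1 with t = -16, so 24*(-16) ≡ 1 (mod 77)
Inverse = -16 mod 77 = 61
Check: 24 * 61 = 1464 ≡ 1 (mod 77)

24^(-1) ≡ 61 (mod 77)


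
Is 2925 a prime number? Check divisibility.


2925 / 3 = 975 (exact division)
2925 is NOT prime.

No, 2925 is not prime


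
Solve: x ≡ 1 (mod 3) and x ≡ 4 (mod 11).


M = 3*11 = 33
M1 = M/3 = 11, M2 = M/11 = 3
M1^(-1) mod 3 = 2, M2^(-1) mod 11 = 4
x = 1*11*2 + 4*3*4 = 70
70 mod 33 = 4
Check: 4 mod 3 = 1 ✓, 4 mod 11 = 4 ✓

x ≡ 4 (mod 33)


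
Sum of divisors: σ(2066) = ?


Divisors of 2066: 1, 2, 1033, 2066
Sum = 1 + 2 + 1033 + 2066 = 3102

σ(2066) = 3102


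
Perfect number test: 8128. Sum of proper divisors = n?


Proper divisors of 8128: 1, 2, 4, 8, 16, 32, 64, 127, 254, 508, 1016, 2032, 4064
Sum = 1 + 2 + 4 + 8 + 16 + 32 + 64 + 127 + 254 + 508 + 1016 + 2032 + 4064 = 8128

Yes, 8128 is perfect (8128 = 8128)


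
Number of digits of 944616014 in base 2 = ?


944616014 in base 2 = 111000010011011011001001001110
Number of digits = 30

30 digits (base 2)


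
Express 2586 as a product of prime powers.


2586 / 2 = 1293
1293 / 3 = 431
431 / 431 = 1
2586 = 2 × 3 × 431


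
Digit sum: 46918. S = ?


4 + 6 + 9 + 1 + 8 = 28


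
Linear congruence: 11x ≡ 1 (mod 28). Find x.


GCD(11, 28) = 1, unique solution
a^(-1) mod 28 = 23
x = 23 * 1 mod 28 = 23

x ≡ 23 (mod 28)


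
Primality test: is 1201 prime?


Check divisors up to sqrt(1201) = 34.6554
No divisors found.
1201 is prime.

Yes, 1201 is prime


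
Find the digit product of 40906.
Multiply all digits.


4 × 0 × 9 × 0 × 6 = 0


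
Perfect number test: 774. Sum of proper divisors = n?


Proper divisors of 774: 1, 2, 3, 6, 9, 18, 43, 86, 129, 258, 387
Sum = 1 + 2 + 3 + 6 + 9 + 18 + 43 + 86 + 129 + 258 + 387 = 942

No, 774 is not perfect (942 ≠ 774)


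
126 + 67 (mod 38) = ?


126 + 67 = 193
193 mod 38 = 3


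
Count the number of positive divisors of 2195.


2195 = 5^1 × 439^1
d(2195) = (1+1) × (1+1) = 4

4 divisors


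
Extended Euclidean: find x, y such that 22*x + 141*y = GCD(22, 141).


Tabular extended Euclidean (each row: r = 22*s + 141*t):
r=22, s=1, t=0
r=141, s=0, t=1
q=0: r=22, s=1, t=0   [22*(1) + 141*(0) = 22]
q=6: r=9, s=-6, t=1   [22*(-6) + 141*(1) = 9]
q=2: r=4, s=13, t=-2   [22*(13) + 141*(-2) = 4]
q=2: r=1, s=-32, t=5   [22*(-32) + 141*(5) = 1]
q=4: r=0, s=141, t=-22   [22*(141) + 141*(-22) = 0]
GCD = 1; from the row with r=1: x=-32, y=5
Check: 22*(-32) + 141*(5) = -704 + 705 = 1

GCD = 1, x = -32, y = 5


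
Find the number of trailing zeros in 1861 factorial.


floor(1861/5) = 372
floor(1861/25) = 74
floor(1861/125) = 14
floor(1861/625) = 2
Total = 462

462 trailing zeros


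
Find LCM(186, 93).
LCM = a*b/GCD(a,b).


GCD(186, 93) = 93
LCM = 186*93/93 = 17298/93 = 186

LCM = 186


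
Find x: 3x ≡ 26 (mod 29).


GCD(3, 29) = 1, unique solution
a^(-1) mod 29 = 10
x = 10 * 26 mod 29 = 28

x ≡ 28 (mod 29)


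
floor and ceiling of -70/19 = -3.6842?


-70/19 = -3.6842
floor = -4
ceil = -3

floor = -4, ceil = -3


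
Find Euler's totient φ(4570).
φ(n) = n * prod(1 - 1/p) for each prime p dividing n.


4570 = 2 × 5 × 457
Prime factors: 2, 5, 457
φ(4570) = 4570 × (1-1/2) × (1-1/5) × (1-1/457)
= 4570 × 1/2 × 4/5 × 456/457 = 1824

φ(4570) = 1824


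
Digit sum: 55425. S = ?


5 + 5 + 4 + 2 + 5 = 21


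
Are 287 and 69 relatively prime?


Euclidean algorithm:
287 = 4 * 69 + 11
69 = 6 * 11 + 3
11 = 3 * 3 + 2
3 = 1 * 2 + 1
2 = 2 * 1 + 0
GCD(287, 69) = 1

Yes, coprime (GCD = 1)


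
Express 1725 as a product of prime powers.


1725 / 3 = 575
575 / 5 = 115
115 / 5 = 23
23 / 23 = 1
1725 = 3 × 5^2 × 23


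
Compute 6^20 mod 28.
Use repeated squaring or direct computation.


6^1 mod 28 = 6
6^2 mod 28 = 8
6^3 mod 28 = 20
6^4 mod 28 = 8
6^5 mod 28 = 20
6^6 mod 28 = 8
6^7 mod 28 = 20
6^8 mod 28 = 8
6^9 mod 28 = 20
6^10 mod 28 = 8
6^11 mod 28 = 20
6^12 mod 28 = 8
6^13 mod 28 = 20
6^14 mod 28 = 8
6^15 mod 28 = 20
6^16 mod 28 = 8
6^17 mod 28 = 20
6^18 mod 28 = 8
6^19 mod 28 = 20
6^20 mod 28 = 8


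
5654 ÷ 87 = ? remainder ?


5654 = 87 * 64 + 86
Check: 5568 + 86 = 5654

q = 64, r = 86


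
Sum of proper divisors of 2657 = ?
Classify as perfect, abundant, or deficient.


Proper divisors: 1
Sum = 1 = 1
1 < 2657 → deficient

s(2657) = 1 (deficient)


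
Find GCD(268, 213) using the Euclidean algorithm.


268 = 1 * 213 + 55
213 = 3 * 55 + 48
55 = 1 * 48 + 7
48 = 6 * 7 + 6
7 = 1 * 6 + 1
6 = 6 * 1 + 0
GCD = 1


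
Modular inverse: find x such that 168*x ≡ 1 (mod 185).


Use the extended Euclidean algorithm on (185, 168); each row r = 185*s + 168*t:
r=185, s=1, t=0
r=168, s=0, t=1
q=1: r=17, s=1, t=-1   [185*(1) + 168*(-1) = 17]
q=9: r=15, s=-9, t=10   [185*(-9) + 168*(10) = 15]
q=1: r=2, s=10, t=-11   [185*(10) + 168*(-11) = 2]
q=7: r=1, s=-79, t=87   [185*(-79) + 168*(87) = 1]
q=2: r=0, s=168, t=-185   [185*(168) + 168*(-185) = 0]
GCD = 1 with t = 87, so 168*(87) ≡ 1 (mod 185)
Inverse = 87 mod 185 = 87
Check: 168 * 87 = 14616 ≡ 1 (mod 185)

168^(-1) ≡ 87 (mod 185)


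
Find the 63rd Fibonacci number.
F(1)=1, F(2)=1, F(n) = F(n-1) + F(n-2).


Sequence: 1, 1, 2, 3, 5, 8, 13, 21, 34, 55, 89, 144, 233, 377, 610, 987, 1597, 2584, 4181, 6765, 10946, 17711, 28657, 46368, 75025, 121393, 196418, 317811, 514229, 832040, 1346269, 2178309, 3524578, 5702887, 9227465, 14930352, 24157817, 39088169, 63245986, 102334155, 165580141, 267914296, 433494437, 701408733, 1134903170, 1836311903, 2971215073, 4807526976, 7778742049, 12586269025, 20365011074, 32951280099, 53316291173, 86267571272, 139583862445, 225851433717, 365435296162, 591286729879, 956722026041, 1548008755920, 2504730781961, 4052739537881, 6557470319842
F(63) = 6557470319842


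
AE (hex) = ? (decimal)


AE (base 16) = 174 (decimal)
174 (decimal) = 174 (base 10)


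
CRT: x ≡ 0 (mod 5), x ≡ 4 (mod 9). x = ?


M = 5*9 = 45
M1 = M/5 = 9, M2 = M/9 = 5
M1^(-1) mod 5 = 4, M2^(-1) mod 9 = 2
x = 0*9*4 + 4*5*2 = 40
40 mod 45 = 40
Check: 40 mod 5 = 0 ✓, 40 mod 9 = 4 ✓

x ≡ 40 (mod 45)


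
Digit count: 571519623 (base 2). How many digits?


571519623 in base 2 = 100010000100001011001010000111
Number of digits = 30

30 digits (base 2)


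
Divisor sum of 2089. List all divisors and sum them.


Divisors of 2089: 1, 2089
Sum = 1 + 2089 = 2090

σ(2089) = 2090


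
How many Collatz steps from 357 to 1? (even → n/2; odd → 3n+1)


357 → 1072 → 536 → 268 → 134 → 67 → 202 → 101 → 304 → 152 → 76 → 38 → 19 → 58 → 29 → 88 → 44 → 22 → 11 → 34 → 17 → 52 → 26 → 13 → 40 → 20 → 10 → 5 → 16 → 8 → 4 → 2 → 1
Total steps = 32

32 steps


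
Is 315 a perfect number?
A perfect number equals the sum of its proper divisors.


Proper divisors of 315: 1, 3, 5, 7, 9, 15, 21, 35, 45, 63, 105
Sum = 1 + 3 + 5 + 7 + 9 + 15 + 21 + 35 + 45 + 63 + 105 = 309

No, 315 is not perfect (309 ≠ 315)


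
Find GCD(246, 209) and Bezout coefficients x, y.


Tabular extended Euclidean (each row: r = 246*s + 209*t):
r=246, s=1, t=0
r=209, s=0, t=1
q=1: r=37, s=1, t=-1   [246*(1) + 209*(-1) = 37]
q=5: r=24, s=-5, t=6   [246*(-5) + 209*(6) = 24]
q=1: r=13, s=6, t=-7   [246*(6) + 209*(-7) = 13]
q=1: r=11, s=-11, t=13   [246*(-11) + 209*(13) = 11]
q=1: r=2, s=17, t=-20   [246*(17) + 209*(-20) = 2]
q=5: r=1, s=-96, t=113   [246*(-96) + 209*(113) = 1]
q=2: r=0, s=209, t=-246   [246*(209) + 209*(-246) = 0]
GCD = 1; from the row with r=1: x=-96, y=113
Check: 246*(-96) + 209*(113) = -23616 + 23617 = 1

GCD = 1, x = -96, y = 113


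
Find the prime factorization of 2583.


2583 / 3 = 861
861 / 3 = 287
287 / 7 = 41
41 / 41 = 1
2583 = 3^2 × 7 × 41


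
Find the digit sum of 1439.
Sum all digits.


1 + 4 + 3 + 9 = 17


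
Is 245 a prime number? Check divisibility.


245 / 5 = 49 (exact division)
245 is NOT prime.

No, 245 is not prime


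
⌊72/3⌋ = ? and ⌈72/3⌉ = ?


72/3 = 24.0000
floor = 24
ceil = 24

floor = 24, ceil = 24


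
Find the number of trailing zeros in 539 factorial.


floor(539/5) = 107
floor(539/25) = 21
floor(539/125) = 4
Total = 132

132 trailing zeros


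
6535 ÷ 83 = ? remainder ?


6535 = 83 * 78 + 61
Check: 6474 + 61 = 6535

q = 78, r = 61


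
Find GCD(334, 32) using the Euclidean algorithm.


334 = 10 * 32 + 14
32 = 2 * 14 + 4
14 = 3 * 4 + 2
4 = 2 * 2 + 0
GCD = 2


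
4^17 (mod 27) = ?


4^1 mod 27 = 4
4^2 mod 27 = 16
4^3 mod 27 = 10
4^4 mod 27 = 13
4^5 mod 27 = 25
4^6 mod 27 = 19
4^7 mod 27 = 22
4^8 mod 27 = 7
4^9 mod 27 = 1
4^10 mod 27 = 4
4^11 mod 27 = 16
4^12 mod 27 = 10
4^13 mod 27 = 13
4^14 mod 27 = 25
4^15 mod 27 = 19
4^16 mod 27 = 22
4^17 mod 27 = 7


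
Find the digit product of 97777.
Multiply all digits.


9 × 7 × 7 × 7 × 7 = 21609


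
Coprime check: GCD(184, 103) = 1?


Euclidean algorithm:
184 = 1 * 103 + 81
103 = 1 * 81 + 22
81 = 3 * 22 + 15
22 = 1 * 15 + 7
15 = 2 * 7 + 1
7 = 7 * 1 + 0
GCD(184, 103) = 1

Yes, coprime (GCD = 1)


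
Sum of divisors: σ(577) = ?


Divisors of 577: 1, 577
Sum = 1 + 577 = 578

σ(577) = 578


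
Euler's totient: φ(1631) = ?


1631 = 7 × 233
Prime factors: 7, 233
φ(1631) = 1631 × (1-1/7) × (1-1/233)
= 1631 × 6/7 × 232/233 = 1392

φ(1631) = 1392


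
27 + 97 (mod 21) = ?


27 + 97 = 124
124 mod 21 = 19


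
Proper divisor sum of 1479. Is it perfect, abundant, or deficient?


Proper divisors: 1, 3, 17, 29, 51, 87, 493
Sum = 1 + 3 + 17 + 29 + 51 + 87 + 493 = 681
681 < 1479 → deficient

s(1479) = 681 (deficient)


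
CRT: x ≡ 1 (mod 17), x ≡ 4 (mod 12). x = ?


M = 17*12 = 204
M1 = M/17 = 12, M2 = M/12 = 17
M1^(-1) mod 17 = 10, M2^(-1) mod 12 = 5
x = 1*12*10 + 4*17*5 = 460
460 mod 204 = 52
Check: 52 mod 17 = 1 ✓, 52 mod 12 = 4 ✓

x ≡ 52 (mod 204)


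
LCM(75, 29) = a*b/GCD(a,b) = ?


GCD(75, 29) = 1
LCM = 75*29/1 = 2175/1 = 2175

LCM = 2175


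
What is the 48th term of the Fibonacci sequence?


Sequence: 1, 1, 2, 3, 5, 8, 13, 21, 34, 55, 89, 144, 233, 377, 610, 987, 1597, 2584, 4181, 6765, 10946, 17711, 28657, 46368, 75025, 121393, 196418, 317811, 514229, 832040, 1346269, 2178309, 3524578, 5702887, 9227465, 14930352, 24157817, 39088169, 63245986, 102334155, 165580141, 267914296, 433494437, 701408733, 1134903170, 1836311903, 2971215073, 4807526976
F(48) = 4807526976


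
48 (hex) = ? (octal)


48 (base 16) = 72 (decimal)
72 (decimal) = 110 (base 8)


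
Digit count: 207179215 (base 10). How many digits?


207179215 has 9 digits in base 10
floor(log10(207179215)) + 1 = floor(8.3163) + 1 = 9

9 digits (base 10)


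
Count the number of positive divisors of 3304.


3304 = 2^3 × 7^1 × 59^1
d(3304) = (3+1) × (1+1) × (1+1) = 16

16 divisors


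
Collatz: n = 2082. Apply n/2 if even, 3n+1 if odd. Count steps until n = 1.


2082 → 1041 → 3124 → 1562 → 781 → 2344 → 1172 → 586 → 293 → 880 → 440 → 220 → 110 → 55 → 166 → 83 → 250 → 125 → 376 → 188 → 94 → 47 → 142 → 71 → 214 → 107 → 322 → 161 → 484 → 242 → 121 → 364 → 182 → 91 → 274 → 137 → 412 → 206 → 103 → 310 → 155 → 466 → 233 → 700 → 350 → 175 → 526 → 263 → 790 → 395 → 1186 → 593 → 1780 → 890 → 445 → 1336 → 668 → 334 → 167 → 502 → 251 → 754 → 377 → 1132 → 566 → 283 → 850 → 425 → 1276 → 638 → 319 → 958 → 479 → 1438 → 719 → 2158 → 1079 → 3238 → 1619 → 4858 → 2429 → 7288 → 3644 → 1822 → 911 → 2734 → 1367 → 4102 → 2051 → 6154 → 3077 → 9232 → 4616 → 2308 → 1154 → 577 → 1732 → 866 → 433 → 1300 → 650 → 325 → 976 → 488 → 244 → 122 → 61 → 184 → 92 → 46 → 23 → 70 → 35 → 106 → 53 → 160 → 80 → 40 → 20 → 10 → 5 → 16 → 8 → 4 → 2 → 1
Total steps = 125

125 steps


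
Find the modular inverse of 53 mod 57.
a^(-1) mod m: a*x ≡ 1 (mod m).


Use the extended Euclidean algorithm on (57, 53); each row r = 57*s + 53*t:
r=57, s=1, t=0
r=53, s=0, t=1
q=1: r=4, s=1, t=-1   [57*(1) + 53*(-1) = 4]
q=13: r=1, s=-13, t=14   [57*(-13) + 53*(14) = 1]
q=4: r=0, s=53, t=-57   [57*(53) + 53*(-57) = 0]
GCD = 1 with t = 14, so 53*(14) ≡ 1 (mod 57)
Inverse = 14 mod 57 = 14
Check: 53 * 14 = 742 ≡ 1 (mod 57)

53^(-1) ≡ 14 (mod 57)


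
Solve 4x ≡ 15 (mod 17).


GCD(4, 17) = 1, unique solution
a^(-1) mod 17 = 13
x = 13 * 15 mod 17 = 8

x ≡ 8 (mod 17)


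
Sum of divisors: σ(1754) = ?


Divisors of 1754: 1, 2, 877, 1754
Sum = 1 + 2 + 877 + 1754 = 2634

σ(1754) = 2634


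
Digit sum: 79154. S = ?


7 + 9 + 1 + 5 + 4 = 26


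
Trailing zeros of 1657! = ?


floor(1657/5) = 331
floor(1657/25) = 66
floor(1657/125) = 13
floor(1657/625) = 2
Total = 412

412 trailing zeros


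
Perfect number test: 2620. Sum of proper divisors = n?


Proper divisors of 2620: 1, 2, 4, 5, 10, 20, 131, 262, 524, 655, 1310
Sum = 1 + 2 + 4 + 5 + 10 + 20 + 131 + 262 + 524 + 655 + 1310 = 2924

No, 2620 is not perfect (2924 ≠ 2620)


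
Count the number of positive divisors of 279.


279 = 3^2 × 31^1
d(279) = (2+1) × (1+1) = 6

6 divisors


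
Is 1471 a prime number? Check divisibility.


Check divisors up to sqrt(1471) = 38.3536
No divisors found.
1471 is prime.

Yes, 1471 is prime


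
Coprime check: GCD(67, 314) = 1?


Euclidean algorithm:
314 = 4 * 67 + 46
67 = 1 * 46 + 21
46 = 2 * 21 + 4
21 = 5 * 4 + 1
4 = 4 * 1 + 0
GCD(67, 314) = 1

Yes, coprime (GCD = 1)


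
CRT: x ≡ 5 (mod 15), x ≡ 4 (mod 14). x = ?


M = 15*14 = 210
M1 = M/15 = 14, M2 = M/14 = 15
M1^(-1) mod 15 = 14, M2^(-1) mod 14 = 1
x = 5*14*14 + 4*15*1 = 1040
1040 mod 210 = 200
Check: 200 mod 15 = 5 ✓, 200 mod 14 = 4 ✓

x ≡ 200 (mod 210)


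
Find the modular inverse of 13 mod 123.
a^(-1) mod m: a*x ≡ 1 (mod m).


Use the extended Euclidean algorithm on (123, 13); each row r = 123*s + 13*t:
r=123, s=1, t=0
r=13, s=0, t=1
q=9: r=6, s=1, t=-9   [123*(1) + 13*(-9) = 6]
q=2: r=1, s=-2, t=19   [123*(-2) + 13*(19) = 1]
q=6: r=0, s=13, t=-123   [123*(13) + 13*(-123) = 0]
GCD = 1 with t = 19, so 13*(19) ≡ 1 (mod 123)
Inverse = 19 mod 123 = 19
Check: 13 * 19 = 247 ≡ 1 (mod 123)

13^(-1) ≡ 19 (mod 123)


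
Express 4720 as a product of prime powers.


4720 / 2 = 2360
2360 / 2 = 1180
1180 / 2 = 590
590 / 2 = 295
295 / 5 = 59
59 / 59 = 1
4720 = 2^4 × 5 × 59


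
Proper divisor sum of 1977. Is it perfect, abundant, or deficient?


Proper divisors: 1, 3, 659
Sum = 1 + 3 + 659 = 663
663 < 1977 → deficient

s(1977) = 663 (deficient)


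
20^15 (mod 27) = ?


20^1 mod 27 = 20
20^2 mod 27 = 22
20^3 mod 27 = 8
20^4 mod 27 = 25
20^5 mod 27 = 14
20^6 mod 27 = 10
20^7 mod 27 = 11
20^8 mod 27 = 4
20^9 mod 27 = 26
20^10 mod 27 = 7
20^11 mod 27 = 5
20^12 mod 27 = 19
20^13 mod 27 = 2
20^14 mod 27 = 13
20^15 mod 27 = 17


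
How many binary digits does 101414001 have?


101414001 in base 2 = 110000010110111010001110001
Number of digits = 27

27 digits (base 2)


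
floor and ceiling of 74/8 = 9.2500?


74/8 = 9.2500
floor = 9
ceil = 10

floor = 9, ceil = 10


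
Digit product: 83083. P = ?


8 × 3 × 0 × 8 × 3 = 0


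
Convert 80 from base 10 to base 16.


80 (base 10) = 80 (decimal)
80 (decimal) = 50 (base 16)


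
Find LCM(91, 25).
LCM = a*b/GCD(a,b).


GCD(91, 25) = 1
LCM = 91*25/1 = 2275/1 = 2275

LCM = 2275


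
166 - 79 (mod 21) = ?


166 - 79 = 87
87 mod 21 = 3


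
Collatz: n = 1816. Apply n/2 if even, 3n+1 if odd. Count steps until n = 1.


1816 → 908 → 454 → 227 → 682 → 341 → 1024 → 512 → 256 → 128 → 64 → 32 → 16 → 8 → 4 → 2 → 1
Total steps = 16

16 steps


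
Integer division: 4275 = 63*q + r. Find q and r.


4275 = 63 * 67 + 54
Check: 4221 + 54 = 4275

q = 67, r = 54


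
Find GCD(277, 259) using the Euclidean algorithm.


277 = 1 * 259 + 18
259 = 14 * 18 + 7
18 = 2 * 7 + 4
7 = 1 * 4 + 3
4 = 1 * 3 + 1
3 = 3 * 1 + 0
GCD = 1


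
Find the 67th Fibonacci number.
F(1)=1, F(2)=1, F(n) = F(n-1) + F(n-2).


Sequence: 1, 1, 2, 3, 5, 8, 13, 21, 34, 55, 89, 144, 233, 377, 610, 987, 1597, 2584, 4181, 6765, 10946, 17711, 28657, 46368, 75025, 121393, 196418, 317811, 514229, 832040, 1346269, 2178309, 3524578, 5702887, 9227465, 14930352, 24157817, 39088169, 63245986, 102334155, 165580141, 267914296, 433494437, 701408733, 1134903170, 1836311903, 2971215073, 4807526976, 7778742049, 12586269025, 20365011074, 32951280099, 53316291173, 86267571272, 139583862445, 225851433717, 365435296162, 591286729879, 956722026041, 1548008755920, 2504730781961, 4052739537881, 6557470319842, 10610209857723, 17167680177565, 27777890035288, 44945570212853
F(67) = 44945570212853


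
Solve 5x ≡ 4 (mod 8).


GCD(5, 8) = 1, unique solution
a^(-1) mod 8 = 5
x = 5 * 4 mod 8 = 4

x ≡ 4 (mod 8)


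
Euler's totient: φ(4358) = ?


4358 = 2 × 2179
Prime factors: 2, 2179
φ(4358) = 4358 × (1-1/2) × (1-1/2179)
= 4358 × 1/2 × 2178/2179 = 2178

φ(4358) = 2178


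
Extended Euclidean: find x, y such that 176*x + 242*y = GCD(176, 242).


Tabular extended Euclidean (each row: r = 176*s + 242*t):
r=176, s=1, t=0
r=242, s=0, t=1
q=0: r=176, s=1, t=0   [176*(1) + 242*(0) = 176]
q=1: r=66, s=-1, t=1   [176*(-1) + 242*(1) = 66]
q=2: r=44, s=3, t=-2   [176*(3) + 242*(-2) = 44]
q=1: r=22, s=-4, t=3   [176*(-4) + 242*(3) = 22]
q=2: r=0, s=11, t=-8   [176*(11) + 242*(-8) = 0]
GCD = 22; from the row with r=22: x=-4, y=3
Check: 176*(-4) + 242*(3) = -704 + 726 = 22

GCD = 22, x = -4, y = 3


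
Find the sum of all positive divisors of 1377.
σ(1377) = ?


Divisors of 1377: 1, 3, 9, 17, 27, 51, 81, 153, 459, 1377
Sum = 1 + 3 + 9 + 17 + 27 + 51 + 81 + 153 + 459 + 1377 = 2178

σ(1377) = 2178


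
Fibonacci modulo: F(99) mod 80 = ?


F(k) mod 80 for k=1..99:
1, 1, 2, 3, 5, 8, 13, 21, 34, 55, 9, 64, 73, 57, 50, 27, 77, 24, 21, 45, 66, 31, 17, 48, 65, 33, 18, 51, 69, 40, 29, 69, 18, 7, 25, 32, 57, 9, 66, 75, 61, 56, 37, 13, 50, 63, 33, 16, 49, 65, 34, 19, 53, 72, 45, 37, 2, 39, 41, 0, 41, 41, 2, 43, 45, 8, 53, 61, 34, 15, 49, 64, 33, 17, 50, 67, 37, 24, 61, 5, 66, 71, 57, 48, 25, 73, 18, 11, 29, 40, 69, 29, 18, 47, 65, 32, 17, 49, 66
F(99) mod 80 = 66


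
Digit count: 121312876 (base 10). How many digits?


121312876 has 9 digits in base 10
floor(log10(121312876)) + 1 = floor(8.0839) + 1 = 9

9 digits (base 10)


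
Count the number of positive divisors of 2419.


2419 = 41^1 × 59^1
d(2419) = (1+1) × (1+1) = 4

4 divisors


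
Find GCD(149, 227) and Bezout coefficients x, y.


Tabular extended Euclidean (each row: r = 149*s + 227*t):
r=149, s=1, t=0
r=227, s=0, t=1
q=0: r=149, s=1, t=0   [149*(1) + 227*(0) = 149]
q=1: r=78, s=-1, t=1   [149*(-1) + 227*(1) = 78]
q=1: r=71, s=2, t=-1   [149*(2) + 227*(-1) = 71]
q=1: r=7, s=-3, t=2   [149*(-3) + 227*(2) = 7]
q=10: r=1, s=32, t=-21   [149*(32) + 227*(-21) = 1]
q=7: r=0, s=-227, t=149   [149*(-227) + 227*(149) = 0]
GCD = 1; from the row with r=1: x=32, y=-21
Check: 149*(32) + 227*(-21) = 4768 - 4767 = 1

GCD = 1, x = 32, y = -21


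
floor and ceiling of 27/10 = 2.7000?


27/10 = 2.7000
floor = 2
ceil = 3

floor = 2, ceil = 3


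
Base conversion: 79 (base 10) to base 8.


79 (base 10) = 79 (decimal)
79 (decimal) = 117 (base 8)


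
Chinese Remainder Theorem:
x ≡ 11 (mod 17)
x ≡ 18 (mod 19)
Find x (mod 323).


M = 17*19 = 323
M1 = M/17 = 19, M2 = M/19 = 17
M1^(-1) mod 17 = 9, M2^(-1) mod 19 = 9
x = 11*19*9 + 18*17*9 = 4635
4635 mod 323 = 113
Check: 113 mod 17 = 11 ✓, 113 mod 19 = 18 ✓

x ≡ 113 (mod 323)


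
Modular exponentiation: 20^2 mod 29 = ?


20^1 mod 29 = 20
20^2 mod 29 = 23


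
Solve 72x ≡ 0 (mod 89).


GCD(72, 89) = 1, unique solution
a^(-1) mod 89 = 68
x = 68 * 0 mod 89 = 0

x ≡ 0 (mod 89)


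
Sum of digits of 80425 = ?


8 + 0 + 4 + 2 + 5 = 19


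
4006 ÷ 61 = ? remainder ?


4006 = 61 * 65 + 41
Check: 3965 + 41 = 4006

q = 65, r = 41


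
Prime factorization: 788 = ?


788 / 2 = 394
394 / 2 = 197
197 / 197 = 1
788 = 2^2 × 197


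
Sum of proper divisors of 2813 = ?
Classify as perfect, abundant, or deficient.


Proper divisors: 1, 29, 97
Sum = 1 + 29 + 97 = 127
127 < 2813 → deficient

s(2813) = 127 (deficient)


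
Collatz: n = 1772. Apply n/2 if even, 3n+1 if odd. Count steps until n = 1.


1772 → 886 → 443 → 1330 → 665 → 1996 → 998 → 499 → 1498 → 749 → 2248 → 1124 → 562 → 281 → 844 → 422 → 211 → 634 → 317 → 952 → 476 → 238 → 119 → 358 → 179 → 538 → 269 → 808 → 404 → 202 → 101 → 304 → 152 → 76 → 38 → 19 → 58 → 29 → 88 → 44 → 22 → 11 → 34 → 17 → 52 → 26 → 13 → 40 → 20 → 10 → 5 → 16 → 8 → 4 → 2 → 1
Total steps = 55

55 steps


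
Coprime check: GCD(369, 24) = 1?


Euclidean algorithm:
369 = 15 * 24 + 9
24 = 2 * 9 + 6
9 = 1 * 6 + 3
6 = 2 * 3 + 0
GCD(369, 24) = 3

No, not coprime (GCD = 3)


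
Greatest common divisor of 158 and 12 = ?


158 = 13 * 12 + 2
12 = 6 * 2 + 0
GCD = 2


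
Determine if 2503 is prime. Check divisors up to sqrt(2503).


Check divisors up to sqrt(2503) = 50.0300
No divisors found.
2503 is prime.

Yes, 2503 is prime


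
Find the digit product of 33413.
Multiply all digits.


3 × 3 × 4 × 1 × 3 = 108


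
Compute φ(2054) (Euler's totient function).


2054 = 2 × 13 × 79
Prime factors: 2, 13, 79
φ(2054) = 2054 × (1-1/2) × (1-1/13) × (1-1/79)
= 2054 × 1/2 × 12/13 × 78/79 = 936

φ(2054) = 936


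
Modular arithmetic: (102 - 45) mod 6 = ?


102 - 45 = 57
57 mod 6 = 3


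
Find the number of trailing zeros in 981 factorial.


floor(981/5) = 196
floor(981/25) = 39
floor(981/125) = 7
floor(981/625) = 1
Total = 243

243 trailing zeros


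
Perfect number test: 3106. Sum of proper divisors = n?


Proper divisors of 3106: 1, 2, 1553
Sum = 1 + 2 + 1553 = 1556

No, 3106 is not perfect (1556 ≠ 3106)


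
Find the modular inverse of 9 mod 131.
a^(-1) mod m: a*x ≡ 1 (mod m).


Use the extended Euclidean algorithm on (131, 9); each row r = 131*s + 9*t:
r=131, s=1, t=0
r=9, s=0, t=1
q=14: r=5, s=1, t=-14   [131*(1) + 9*(-14) = 5]
q=1: r=4, s=-1, t=15   [131*(-1) + 9*(15) = 4]
q=1: r=1, s=2, t=-29   [131*(2) + 9*(-29) = 1]
q=4: r=0, s=-9, t=131   [131*(-9) + 9*(131) = 0]
GCD = 1 with t = -29, so 9*(-29) ≡ 1 (mod 131)
Inverse = -29 mod 131 = 102
Check: 9 * 102 = 918 ≡ 1 (mod 131)

9^(-1) ≡ 102 (mod 131)


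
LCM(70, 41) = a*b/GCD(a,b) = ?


GCD(70, 41) = 1
LCM = 70*41/1 = 2870/1 = 2870

LCM = 2870


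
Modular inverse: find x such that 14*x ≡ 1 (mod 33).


Use the extended Euclidean algorithm on (33, 14); each row r = 33*s + 14*t:
r=33, s=1, t=0
r=14, s=0, t=1
q=2: r=5, s=1, t=-2   [33*(1) + 14*(-2) = 5]
q=2: r=4, s=-2, t=5   [33*(-2) + 14*(5) = 4]
q=1: r=1, s=3, t=-7   [33*(3) + 14*(-7) = 1]
q=4: r=0, s=-14, t=33   [33*(-14) + 14*(33) = 0]
GCD = 1 with t = -7, so 14*(-7) ≡ 1 (mod 33)
Inverse = -7 mod 33 = 26
Check: 14 * 26 = 364 ≡ 1 (mod 33)

14^(-1) ≡ 26 (mod 33)


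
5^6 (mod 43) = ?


5^1 mod 43 = 5
5^2 mod 43 = 25
5^3 mod 43 = 39
5^4 mod 43 = 23
5^5 mod 43 = 29
5^6 mod 43 = 16


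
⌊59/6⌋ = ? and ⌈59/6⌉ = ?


59/6 = 9.8333
floor = 9
ceil = 10

floor = 9, ceil = 10


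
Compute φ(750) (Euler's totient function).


750 = 2 × 3 × 5^3
Prime factors: 2, 3, 5
φ(750) = 750 × (1-1/2) × (1-1/3) × (1-1/5)
= 750 × 1/2 × 2/3 × 4/5 = 200

φ(750) = 200


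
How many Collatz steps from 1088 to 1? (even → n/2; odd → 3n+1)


1088 → 544 → 272 → 136 → 68 → 34 → 17 → 52 → 26 → 13 → 40 → 20 → 10 → 5 → 16 → 8 → 4 → 2 → 1
Total steps = 18

18 steps


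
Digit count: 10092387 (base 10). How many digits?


10092387 has 8 digits in base 10
floor(log10(10092387)) + 1 = floor(7.0040) + 1 = 8

8 digits (base 10)


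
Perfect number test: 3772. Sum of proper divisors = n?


Proper divisors of 3772: 1, 2, 4, 23, 41, 46, 82, 92, 164, 943, 1886
Sum = 1 + 2 + 4 + 23 + 41 + 46 + 82 + 92 + 164 + 943 + 1886 = 3284

No, 3772 is not perfect (3284 ≠ 3772)


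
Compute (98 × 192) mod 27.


98 × 192 = 18816
18816 mod 27 = 24


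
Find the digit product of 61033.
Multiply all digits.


6 × 1 × 0 × 3 × 3 = 0


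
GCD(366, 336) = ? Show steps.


366 = 1 * 336 + 30
336 = 11 * 30 + 6
30 = 5 * 6 + 0
GCD = 6


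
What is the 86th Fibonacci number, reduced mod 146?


F(k) mod 146 for k=1..86:
1, 1, 2, 3, 5, 8, 13, 21, 34, 55, 89, 144, 87, 85, 26, 111, 137, 102, 93, 49, 142, 45, 41, 86, 127, 67, 48, 115, 17, 132, 3, 135, 138, 127, 119, 100, 73, 27, 100, 127, 81, 62, 143, 59, 56, 115, 25, 140, 19, 13, 32, 45, 77, 122, 53, 29, 82, 111, 47, 12, 59, 71, 130, 55, 39, 94, 133, 81, 68, 3, 71, 74, 145, 73, 72, 145, 71, 70, 141, 65, 60, 125, 39, 18, 57, 75
F(86) mod 146 = 75


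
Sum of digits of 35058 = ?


3 + 5 + 0 + 5 + 8 = 21


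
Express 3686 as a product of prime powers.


3686 / 2 = 1843
1843 / 19 = 97
97 / 97 = 1
3686 = 2 × 19 × 97


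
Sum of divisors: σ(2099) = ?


Divisors of 2099: 1, 2099
Sum = 1 + 2099 = 2100

σ(2099) = 2100


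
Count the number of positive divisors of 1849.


1849 = 43^2
d(1849) = (2+1) = 3

3 divisors


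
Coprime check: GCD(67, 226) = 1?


Euclidean algorithm:
226 = 3 * 67 + 25
67 = 2 * 25 + 17
25 = 1 * 17 + 8
17 = 2 * 8 + 1
8 = 8 * 1 + 0
GCD(67, 226) = 1

Yes, coprime (GCD = 1)


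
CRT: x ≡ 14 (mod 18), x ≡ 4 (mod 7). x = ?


M = 18*7 = 126
M1 = M/18 = 7, M2 = M/7 = 18
M1^(-1) mod 18 = 13, M2^(-1) mod 7 = 2
x = 14*7*13 + 4*18*2 = 1418
1418 mod 126 = 32
Check: 32 mod 18 = 14 ✓, 32 mod 7 = 4 ✓

x ≡ 32 (mod 126)


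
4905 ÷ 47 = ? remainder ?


4905 = 47 * 104 + 17
Check: 4888 + 17 = 4905

q = 104, r = 17


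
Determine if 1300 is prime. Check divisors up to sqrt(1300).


1300 / 2 = 650 (exact division)
1300 is NOT prime.

No, 1300 is not prime


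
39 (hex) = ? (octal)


39 (base 16) = 57 (decimal)
57 (decimal) = 71 (base 8)


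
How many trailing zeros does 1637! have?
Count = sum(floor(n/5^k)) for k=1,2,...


floor(1637/5) = 327
floor(1637/25) = 65
floor(1637/125) = 13
floor(1637/625) = 2
Total = 407

407 trailing zeros


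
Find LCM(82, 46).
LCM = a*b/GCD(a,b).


GCD(82, 46) = 2
LCM = 82*46/2 = 3772/2 = 1886

LCM = 1886


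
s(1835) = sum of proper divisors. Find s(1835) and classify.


Proper divisors: 1, 5, 367
Sum = 1 + 5 + 367 = 373
373 < 1835 → deficient

s(1835) = 373 (deficient)


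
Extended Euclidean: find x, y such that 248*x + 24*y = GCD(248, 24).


Tabular extended Euclidean (each row: r = 248*s + 24*t):
r=248, s=1, t=0
r=24, s=0, t=1
q=10: r=8, s=1, t=-10   [248*(1) + 24*(-10) = 8]
q=3: r=0, s=-3, t=31   [248*(-3) + 24*(31) = 0]
GCD = 8; from the row with r=8: x=1, y=-10
Check: 248*(1) + 24*(-10) = 248 - 240 = 8

GCD = 8, x = 1, y = -10


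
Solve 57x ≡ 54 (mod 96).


GCD(57, 96) = 3 divides 54
Divide: 19x ≡ 18 (mod 32)
x ≡ 6 (mod 32)


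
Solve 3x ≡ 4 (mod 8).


GCD(3, 8) = 1, unique solution
a^(-1) mod 8 = 3
x = 3 * 4 mod 8 = 4

x ≡ 4 (mod 8)


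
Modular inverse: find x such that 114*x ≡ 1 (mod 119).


Use the extended Euclidean algorithm on (119, 114); each row r = 119*s + 114*t:
r=119, s=1, t=0
r=114, s=0, t=1
q=1: r=5, s=1, t=-1   [119*(1) + 114*(-1) = 5]
q=22: r=4, s=-22, t=23   [119*(-22) + 114*(23) = 4]
q=1: r=1, s=23, t=-24   [119*(23) + 114*(-24) = 1]
q=4: r=0, s=-114, t=119   [119*(-114) + 114*(119) = 0]
GCD = 1 with t = -24, so 114*(-24) ≡ 1 (mod 119)
Inverse = -24 mod 119 = 95
Check: 114 * 95 = 10830 ≡ 1 (mod 119)

114^(-1) ≡ 95 (mod 119)
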